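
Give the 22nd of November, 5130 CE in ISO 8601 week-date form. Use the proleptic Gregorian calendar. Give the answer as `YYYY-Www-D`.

5130-W47-6

The weekday is Saturday (ISO weekday 6).
That Saturday belongs to ISO week 47 of ISO year 5130.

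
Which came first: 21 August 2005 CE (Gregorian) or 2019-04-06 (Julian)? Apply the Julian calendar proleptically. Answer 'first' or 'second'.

First date → JDN 2453604; second date → JDN 2458593.
JDN 2453604 < JDN 2458593, so the first date is earlier.

first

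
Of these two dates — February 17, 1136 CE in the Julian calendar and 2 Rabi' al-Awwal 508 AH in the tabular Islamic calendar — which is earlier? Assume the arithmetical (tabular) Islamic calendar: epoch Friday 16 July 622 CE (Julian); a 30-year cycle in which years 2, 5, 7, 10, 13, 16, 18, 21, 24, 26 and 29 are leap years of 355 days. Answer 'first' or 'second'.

Converting both to JDN: 2136029 vs 2128164; the smaller is the second.

second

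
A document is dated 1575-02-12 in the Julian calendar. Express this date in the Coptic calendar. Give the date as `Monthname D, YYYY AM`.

Meshir 18, 1291 AM

Both dates share Julian Day Number 2296369; in the Coptic calendar that is 18 Meshir 1291 AM.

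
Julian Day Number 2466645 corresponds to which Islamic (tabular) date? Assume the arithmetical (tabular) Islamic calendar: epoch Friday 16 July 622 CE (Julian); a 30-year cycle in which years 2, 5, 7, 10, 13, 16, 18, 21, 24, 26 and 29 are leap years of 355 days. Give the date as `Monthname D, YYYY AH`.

JDN 2466645 is 5 May 2041 in the Gregorian calendar.
In the tabular Islamic calendar that day is Jumada al-Awwal 4, 1463 AH.

Jumada al-Awwal 4, 1463 AH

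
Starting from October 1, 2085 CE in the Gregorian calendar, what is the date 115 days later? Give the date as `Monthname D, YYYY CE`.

JDN of October 1, 2085 CE = 2482865.
2482865 + 115 = 2482980.
JDN 2482980 in the Gregorian calendar is January 24, 2086 CE.

January 24, 2086 CE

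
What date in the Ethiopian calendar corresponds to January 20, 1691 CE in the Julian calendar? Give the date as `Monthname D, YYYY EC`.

Tir 25, 1683 EC

The source date corresponds to 30 January 1691 in the Gregorian calendar (JDN 2338715).
That day falls on 25 Tir 1683 EC in the Ethiopian calendar.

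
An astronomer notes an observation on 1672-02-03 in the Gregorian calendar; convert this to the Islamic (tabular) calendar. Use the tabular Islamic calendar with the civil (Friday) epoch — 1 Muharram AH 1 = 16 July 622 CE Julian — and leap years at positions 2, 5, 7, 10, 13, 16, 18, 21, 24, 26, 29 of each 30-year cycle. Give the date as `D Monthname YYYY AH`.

Julian Day Number of the source date = 2331779.
Converting JDN 2331779 to the tabular Islamic calendar gives 4 Shawwal 1082 AH.

4 Shawwal 1082 AH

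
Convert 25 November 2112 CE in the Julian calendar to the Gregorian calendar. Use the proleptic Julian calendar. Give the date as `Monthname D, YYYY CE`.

December 9, 2112 CE

At this point the Julian calendar is 14 days behind the Gregorian.
25 November 2112 Julian + 14 days → 9 December 2112 Gregorian.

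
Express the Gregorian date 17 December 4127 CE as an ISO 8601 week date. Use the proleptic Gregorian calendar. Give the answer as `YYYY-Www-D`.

The weekday is Wednesday (ISO weekday 3).
That Wednesday belongs to ISO week 51 of ISO year 4127.

4127-W51-3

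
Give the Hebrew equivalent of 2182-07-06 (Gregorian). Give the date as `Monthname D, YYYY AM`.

Tammuz 5, 5942 AM

Both dates share Julian Day Number 2518206; in the Hebrew calendar that is 5 Tammuz 5942 AM.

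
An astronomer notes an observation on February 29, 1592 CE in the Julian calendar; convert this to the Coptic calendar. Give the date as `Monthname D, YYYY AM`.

Paremhat 4, 1308 AM

Julian Day Number of the source date = 2302595.
Converting JDN 2302595 to the Coptic calendar gives 4 Paremhat 1308 AM.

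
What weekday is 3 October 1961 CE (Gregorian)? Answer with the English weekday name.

Tuesday

JDN 2437576 mod 7 = 1, and JDN 0 was a Monday, so this is a Tuesday.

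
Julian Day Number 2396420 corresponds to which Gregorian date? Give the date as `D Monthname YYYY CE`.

27 January 1849 CE

Counting from JDN 2299161 = 15 Oct 1582 gives an offset of 97259 days.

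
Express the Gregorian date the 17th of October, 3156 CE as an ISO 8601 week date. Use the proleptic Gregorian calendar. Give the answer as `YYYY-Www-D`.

The weekday is Wednesday (ISO weekday 3).
That Wednesday belongs to ISO week 42 of ISO year 3156.

3156-W42-3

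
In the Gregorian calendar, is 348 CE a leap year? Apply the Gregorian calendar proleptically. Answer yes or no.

348 is divisible by 4 and not by 100, so it is a leap year.

yes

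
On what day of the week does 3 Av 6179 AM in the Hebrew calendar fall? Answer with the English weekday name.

Friday

This is JDN 2604788 (26 July 2419 Gregorian).
Since JDN mod 7 = 4 (0 = Monday), the day is Friday.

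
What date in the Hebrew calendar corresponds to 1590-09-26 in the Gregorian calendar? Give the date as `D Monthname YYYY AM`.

Both dates share Julian Day Number 2302064; in the Hebrew calendar that is 27 Elul 5350 AM.

27 Elul 5350 AM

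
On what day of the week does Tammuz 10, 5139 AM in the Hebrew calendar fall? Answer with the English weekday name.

Saturday

This is JDN 2224913 (3 July 1379 Gregorian).
JDN 2224913 mod 7 = 5, and JDN 0 was a Monday, so this is a Saturday.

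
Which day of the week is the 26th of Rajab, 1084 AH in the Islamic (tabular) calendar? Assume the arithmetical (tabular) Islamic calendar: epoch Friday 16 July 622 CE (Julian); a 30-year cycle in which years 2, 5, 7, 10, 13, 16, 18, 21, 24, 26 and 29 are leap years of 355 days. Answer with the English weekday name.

Equivalently 6 November 1673 Gregorian, JDN 2332421.
Since JDN mod 7 = 0 (0 = Monday), the day is Monday.

Monday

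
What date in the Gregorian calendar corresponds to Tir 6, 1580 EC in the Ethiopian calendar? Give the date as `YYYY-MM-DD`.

1588-01-12

Julian Day Number of the source date = 2301076.
Converting JDN 2301076 to the Gregorian calendar gives 12 January 1588 CE.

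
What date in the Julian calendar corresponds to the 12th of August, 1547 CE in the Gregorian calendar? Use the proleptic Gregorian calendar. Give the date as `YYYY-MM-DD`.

1547-08-02

At this point the Julian calendar is 10 days behind the Gregorian.
12 August 1547 Gregorian − 10 days → 2 August 1547 Julian.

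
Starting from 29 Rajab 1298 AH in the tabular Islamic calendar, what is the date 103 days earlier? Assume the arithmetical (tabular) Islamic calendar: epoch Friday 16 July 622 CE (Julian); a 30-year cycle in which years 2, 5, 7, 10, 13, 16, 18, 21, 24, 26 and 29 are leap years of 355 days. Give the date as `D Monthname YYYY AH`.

14 Rabi' al-Thani 1298 AH

The starting date is JDN 2408259; 2408259 − 103 = 2408156.
JDN 2408156 corresponds to 14 Rabi' al-Thani 1298 AH.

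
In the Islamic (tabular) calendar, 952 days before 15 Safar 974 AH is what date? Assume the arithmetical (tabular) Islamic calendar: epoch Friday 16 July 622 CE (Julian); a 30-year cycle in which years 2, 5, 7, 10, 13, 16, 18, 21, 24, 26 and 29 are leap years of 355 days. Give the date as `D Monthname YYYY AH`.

8 Jumada al-Thani 971 AH

The starting date is JDN 2293283; 2293283 − 952 = 2292331.
JDN 2292331 corresponds to 8 Jumada al-Thani 971 AH.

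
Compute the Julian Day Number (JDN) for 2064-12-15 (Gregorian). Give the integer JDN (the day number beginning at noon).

JDN 2299161 is 15 October 1582 CE (Gregorian); the target day is +176109 days from there, so JDN = 2475270.

2475270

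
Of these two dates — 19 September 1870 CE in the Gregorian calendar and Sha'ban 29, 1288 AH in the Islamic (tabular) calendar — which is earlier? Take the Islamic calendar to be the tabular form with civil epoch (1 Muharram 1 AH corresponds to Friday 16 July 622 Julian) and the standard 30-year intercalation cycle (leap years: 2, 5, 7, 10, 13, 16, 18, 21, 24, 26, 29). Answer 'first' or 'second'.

Converting both to JDN: 2404325 vs 2404745; the smaller is the first.

first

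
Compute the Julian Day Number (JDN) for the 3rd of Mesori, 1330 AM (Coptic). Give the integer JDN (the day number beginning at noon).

In the Gregorian calendar the same day is 6 August 1614.
JDN 2400001 is 17 November 1858 CE (Gregorian), MJD 0; the target day is −89222 days from there, so JDN = 2310779.

2310779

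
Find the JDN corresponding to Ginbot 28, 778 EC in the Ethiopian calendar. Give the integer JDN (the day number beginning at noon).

In the proleptic Gregorian calendar the same day is 27 May 786.
JDN 2299161 is 15 October 1582 CE (Gregorian); the target day is −290874 days from there, so JDN = 2008287.

2008287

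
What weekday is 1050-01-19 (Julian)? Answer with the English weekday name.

In the proleptic Gregorian calendar this is 25 January 1050 (JDN 2104589).
2104589 ≡ 4 (mod 7); counting from Monday = 0 gives Friday.

Friday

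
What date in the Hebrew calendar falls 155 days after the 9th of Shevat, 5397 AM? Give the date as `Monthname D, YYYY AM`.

JDN of the 9th of Shevat, 5397 AM = 2318996.
2318996 + 155 = 2319151.
JDN 2319151 in the Hebrew calendar is Tammuz 16, 5397 AM.

Tammuz 16, 5397 AM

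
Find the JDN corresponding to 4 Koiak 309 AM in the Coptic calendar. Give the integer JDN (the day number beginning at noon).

In the proleptic Gregorian calendar the same day is 2 December 592.
JDN 2400001 is 17 November 1858 CE (Gregorian), MJD 0; the target day is −462381 days from there, so JDN = 1937620.

1937620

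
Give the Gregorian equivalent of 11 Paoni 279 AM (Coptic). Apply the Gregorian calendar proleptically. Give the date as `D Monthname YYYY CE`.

Both dates share Julian Day Number 1926849; in the Gregorian calendar that is 7 June 563 CE.

7 June 563 CE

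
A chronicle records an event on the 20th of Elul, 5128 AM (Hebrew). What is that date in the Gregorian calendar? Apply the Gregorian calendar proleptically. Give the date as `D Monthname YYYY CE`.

Julian Day Number of the source date = 2220967.
Converting JDN 2220967 to the Gregorian calendar gives 12 September 1368 CE.

12 September 1368 CE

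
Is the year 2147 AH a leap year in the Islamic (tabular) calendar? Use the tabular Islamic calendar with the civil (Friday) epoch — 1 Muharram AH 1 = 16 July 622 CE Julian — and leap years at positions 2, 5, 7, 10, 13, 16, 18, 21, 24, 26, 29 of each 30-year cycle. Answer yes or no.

no

Year 2147 AH is year 17 of its 30-year cycle; leap positions are 2, 5, 7, 10, 13, 16, 18, 21, 24, 26, 29, so it is a common year (354 days).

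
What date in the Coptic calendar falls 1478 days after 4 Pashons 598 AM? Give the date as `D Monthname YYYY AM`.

21 Pashons 602 AM

JDN of 4 Pashons 598 AM = 2043327.
2043327 + 1478 = 2044805.
JDN 2044805 in the Coptic calendar is 21 Pashons 602 AM.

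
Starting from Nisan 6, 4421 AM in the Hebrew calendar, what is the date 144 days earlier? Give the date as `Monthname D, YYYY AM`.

The starting date is JDN 1962559; 1962559 − 144 = 1962415.
JDN 1962415 corresponds to Cheshvan 10, 4421 AM.

Cheshvan 10, 4421 AM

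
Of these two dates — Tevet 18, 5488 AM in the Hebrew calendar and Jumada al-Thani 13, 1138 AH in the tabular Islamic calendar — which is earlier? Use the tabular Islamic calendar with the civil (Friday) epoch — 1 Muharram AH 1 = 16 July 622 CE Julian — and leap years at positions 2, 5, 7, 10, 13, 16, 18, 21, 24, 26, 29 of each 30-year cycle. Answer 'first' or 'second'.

second

The two dates have Julian Day Numbers 2352198 and 2351515 respectively.
Since 2351515 < 2352198, the second date comes first.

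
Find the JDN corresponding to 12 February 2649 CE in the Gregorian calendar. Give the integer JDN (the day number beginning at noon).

JDN 2400001 is 17 November 1858 CE (Gregorian), MJD 0; the target day is +288629 days from there, so JDN = 2688630.

2688630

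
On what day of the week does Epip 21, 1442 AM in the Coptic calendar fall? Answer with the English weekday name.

Friday

In the Gregorian calendar this is 26 July 1726 (JDN 2351675).
2351675 ≡ 4 (mod 7); counting from Monday = 0 gives Friday.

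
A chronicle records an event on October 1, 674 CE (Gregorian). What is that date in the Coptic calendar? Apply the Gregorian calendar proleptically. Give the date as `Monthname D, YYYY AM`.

Paopi 1, 391 AM

Julian Day Number of the source date = 1967507.
Converting JDN 1967507 to the Coptic calendar gives 1 Paopi 391 AM.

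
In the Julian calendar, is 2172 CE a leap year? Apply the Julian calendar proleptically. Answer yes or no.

yes

2172 mod 4 = 0, so it is a leap year in the Julian calendar.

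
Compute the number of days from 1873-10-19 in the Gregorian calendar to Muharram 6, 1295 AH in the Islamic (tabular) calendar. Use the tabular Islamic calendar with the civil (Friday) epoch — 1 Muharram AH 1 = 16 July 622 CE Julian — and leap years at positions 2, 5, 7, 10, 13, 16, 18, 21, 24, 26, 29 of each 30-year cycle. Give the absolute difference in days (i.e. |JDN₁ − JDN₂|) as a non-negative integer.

1544

First date → JDN 2405451; second date → JDN 2406995.
The interval is |2405451 − 2406995| = 1544 days.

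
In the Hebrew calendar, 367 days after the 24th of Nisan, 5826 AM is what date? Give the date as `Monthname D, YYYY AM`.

Iyar 6, 5827 AM

Counting 367 days forward from JDN 2475760 reaches JDN 2476127, which is Iyar 6, 5827 AM.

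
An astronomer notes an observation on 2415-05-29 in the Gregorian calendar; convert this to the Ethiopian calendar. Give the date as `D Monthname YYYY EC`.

18 Ginbot 2407 EC

Julian Day Number of the source date = 2603269.
Converting JDN 2603269 to the Ethiopian calendar gives 18 Ginbot 2407 EC.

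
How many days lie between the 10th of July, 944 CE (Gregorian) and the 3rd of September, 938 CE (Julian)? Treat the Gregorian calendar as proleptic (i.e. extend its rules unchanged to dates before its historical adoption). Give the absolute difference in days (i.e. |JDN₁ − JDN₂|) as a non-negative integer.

2132

First date → JDN 2066040; second date → JDN 2063908.
The interval is |2066040 − 2063908| = 2132 days.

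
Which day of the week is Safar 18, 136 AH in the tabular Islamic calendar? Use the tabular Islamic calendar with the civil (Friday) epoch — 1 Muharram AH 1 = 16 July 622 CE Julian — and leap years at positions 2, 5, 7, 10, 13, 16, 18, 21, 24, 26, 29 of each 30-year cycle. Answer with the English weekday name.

This is JDN 1996326 (27 August 753 Gregorian).
Since JDN mod 7 = 3 (0 = Monday), the day is Thursday.

Thursday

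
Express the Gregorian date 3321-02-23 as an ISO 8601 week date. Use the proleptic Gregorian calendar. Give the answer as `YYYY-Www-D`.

The weekday is Sunday (ISO weekday 7).
That Sunday belongs to ISO week 8 of ISO year 3321.

3321-W08-7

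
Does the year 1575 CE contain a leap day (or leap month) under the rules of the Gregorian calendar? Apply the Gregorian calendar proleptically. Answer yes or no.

1575 is not divisible by 4, so it is a common year.

no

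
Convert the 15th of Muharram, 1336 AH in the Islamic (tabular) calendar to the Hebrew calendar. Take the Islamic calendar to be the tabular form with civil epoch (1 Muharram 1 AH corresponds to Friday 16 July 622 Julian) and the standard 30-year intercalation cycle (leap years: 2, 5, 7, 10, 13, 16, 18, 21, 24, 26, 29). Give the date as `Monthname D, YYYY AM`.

Cheshvan 15, 5678 AM

Julian Day Number of the source date = 2421533.
Converting JDN 2421533 to the Hebrew calendar gives 15 Cheshvan 5678 AM.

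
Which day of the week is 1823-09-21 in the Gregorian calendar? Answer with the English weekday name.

2387160 ≡ 6 (mod 7); counting from Monday = 0 gives Sunday.

Sunday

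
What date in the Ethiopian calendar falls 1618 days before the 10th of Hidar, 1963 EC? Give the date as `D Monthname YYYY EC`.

Counting 1618 days back from JDN 2440910 reaches JDN 2439292, which is 8 Sene 1958 EC.

8 Sene 1958 EC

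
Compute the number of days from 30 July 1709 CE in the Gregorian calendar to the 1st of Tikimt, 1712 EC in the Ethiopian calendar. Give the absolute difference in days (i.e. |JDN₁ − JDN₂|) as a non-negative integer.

3724

First date → JDN 2345470; second date → JDN 2349194.
The interval is |2345470 − 2349194| = 3724 days.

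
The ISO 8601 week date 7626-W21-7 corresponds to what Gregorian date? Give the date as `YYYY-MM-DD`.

7626-05-24

ISO week 1 of 7626 is the week containing the first Thursday of 7626.
Week 21, day 7 (Sunday) lands on 7626-05-24.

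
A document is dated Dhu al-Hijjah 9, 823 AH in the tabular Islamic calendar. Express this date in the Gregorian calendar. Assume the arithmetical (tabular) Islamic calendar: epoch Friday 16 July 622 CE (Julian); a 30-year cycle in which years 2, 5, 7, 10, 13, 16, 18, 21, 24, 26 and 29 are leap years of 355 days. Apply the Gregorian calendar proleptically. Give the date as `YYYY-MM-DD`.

1420-12-24

Julian Day Number of the source date = 2240062.
Converting JDN 2240062 to the Gregorian calendar gives 24 December 1420 CE.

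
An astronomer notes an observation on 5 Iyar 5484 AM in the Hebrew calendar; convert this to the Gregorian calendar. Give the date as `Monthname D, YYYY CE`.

Both dates share Julian Day Number 2350856; in the Gregorian calendar that is 28 April 1724 CE.

April 28, 1724 CE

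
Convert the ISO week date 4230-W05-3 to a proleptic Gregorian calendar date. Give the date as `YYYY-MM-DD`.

ISO week 1 of 4230 is the week containing the first Thursday of 4230.
Week 5, day 3 (Wednesday) lands on 4230-02-03.

4230-02-03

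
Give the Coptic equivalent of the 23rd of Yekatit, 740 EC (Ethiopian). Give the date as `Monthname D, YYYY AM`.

The source date corresponds to 22 February 748 in the proleptic Gregorian calendar (JDN 1994313).
That day falls on 23 Meshir 464 AM in the Coptic calendar.

Meshir 23, 464 AM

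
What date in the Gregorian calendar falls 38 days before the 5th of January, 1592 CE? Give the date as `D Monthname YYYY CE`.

Counting 38 days back from JDN 2302530 reaches JDN 2302492, which is 28 November 1591 CE.

28 November 1591 CE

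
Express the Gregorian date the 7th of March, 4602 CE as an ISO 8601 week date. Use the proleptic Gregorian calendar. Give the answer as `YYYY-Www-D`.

The weekday is Sunday (ISO weekday 7).
That Sunday belongs to ISO week 9 of ISO year 4602.

4602-W09-7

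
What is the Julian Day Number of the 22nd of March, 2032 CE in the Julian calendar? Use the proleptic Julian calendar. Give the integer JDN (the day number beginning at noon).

Equivalently 4 April 2032 (Gregorian).
JDN 2299161 is 15 October 1582 CE (Gregorian); the target day is +164166 days from there, so JDN = 2463327.

2463327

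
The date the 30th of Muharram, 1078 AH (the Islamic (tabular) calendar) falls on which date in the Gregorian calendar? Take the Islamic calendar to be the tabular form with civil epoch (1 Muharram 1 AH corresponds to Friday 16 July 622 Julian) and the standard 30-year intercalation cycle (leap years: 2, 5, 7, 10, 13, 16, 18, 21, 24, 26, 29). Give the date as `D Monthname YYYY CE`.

Julian Day Number of the source date = 2330122.
Converting JDN 2330122 to the Gregorian calendar gives 22 July 1667 CE.

22 July 1667 CE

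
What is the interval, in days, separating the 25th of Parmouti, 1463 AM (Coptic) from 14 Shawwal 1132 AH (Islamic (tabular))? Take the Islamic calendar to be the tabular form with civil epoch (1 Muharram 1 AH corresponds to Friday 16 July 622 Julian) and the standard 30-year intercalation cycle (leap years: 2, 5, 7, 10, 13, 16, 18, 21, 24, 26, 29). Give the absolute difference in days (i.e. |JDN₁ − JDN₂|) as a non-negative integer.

9751

JDN of the first date = 2359259.
JDN of the second date = 2349508.
|2349508 − 2359259| = 9751.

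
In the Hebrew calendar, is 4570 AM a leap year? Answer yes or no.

no

Hebrew year 4570 is year 10 of its 19-year Metonic cycle; leap years are at positions 3, 6, 8, 11, 14, 17, 19, so it is a common year (12 months).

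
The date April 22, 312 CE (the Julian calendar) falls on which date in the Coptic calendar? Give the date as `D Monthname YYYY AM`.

27 Parmouti 28 AM

The source date corresponds to 23 April 312 in the proleptic Gregorian calendar (JDN 1835128).
That day falls on 27 Parmouti 28 AM in the Coptic calendar.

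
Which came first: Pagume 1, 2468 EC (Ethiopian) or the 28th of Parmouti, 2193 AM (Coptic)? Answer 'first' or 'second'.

first

The two dates have Julian Day Numbers 2625653 and 2625895 respectively.
Since 2625653 < 2625895, the first date comes first.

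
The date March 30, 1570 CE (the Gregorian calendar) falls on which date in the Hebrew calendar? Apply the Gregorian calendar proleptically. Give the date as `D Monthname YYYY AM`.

Both dates share Julian Day Number 2294579; in the Hebrew calendar that is 14 Nisan 5330 AM.

14 Nisan 5330 AM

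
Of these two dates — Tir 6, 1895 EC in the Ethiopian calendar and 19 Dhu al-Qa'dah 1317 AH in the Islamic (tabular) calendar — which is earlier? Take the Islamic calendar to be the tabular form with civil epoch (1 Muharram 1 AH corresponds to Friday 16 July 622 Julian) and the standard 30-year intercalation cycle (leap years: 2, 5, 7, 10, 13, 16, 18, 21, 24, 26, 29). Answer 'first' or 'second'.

Converting both to JDN: 2416129 vs 2415100; the smaller is the second.

second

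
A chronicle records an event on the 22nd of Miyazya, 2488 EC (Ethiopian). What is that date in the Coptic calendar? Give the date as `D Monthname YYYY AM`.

Julian Day Number of the source date = 2632829.
Converting JDN 2632829 to the Coptic calendar gives 22 Parmouti 2212 AM.

22 Parmouti 2212 AM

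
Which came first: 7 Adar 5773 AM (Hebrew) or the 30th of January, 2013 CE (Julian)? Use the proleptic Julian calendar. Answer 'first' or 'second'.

The two dates have Julian Day Numbers 2456341 and 2456336 respectively.
Since 2456336 < 2456341, the second date comes first.

second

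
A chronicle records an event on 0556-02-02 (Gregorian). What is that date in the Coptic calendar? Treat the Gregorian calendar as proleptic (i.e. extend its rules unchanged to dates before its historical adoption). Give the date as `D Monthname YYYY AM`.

Julian Day Number of the source date = 1924167.
Converting JDN 1924167 to the Coptic calendar gives 5 Meshir 272 AM.

5 Meshir 272 AM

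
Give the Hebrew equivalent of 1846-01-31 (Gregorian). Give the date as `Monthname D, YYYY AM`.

Shevat 4, 5606 AM

Julian Day Number of the source date = 2395328.
Converting JDN 2395328 to the Hebrew calendar gives 4 Shevat 5606 AM.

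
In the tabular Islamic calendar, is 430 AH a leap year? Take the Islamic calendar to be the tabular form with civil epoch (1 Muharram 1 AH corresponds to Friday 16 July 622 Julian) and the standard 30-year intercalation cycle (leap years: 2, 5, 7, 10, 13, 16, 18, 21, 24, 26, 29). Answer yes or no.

yes

Year 430 AH is year 10 of its 30-year cycle; leap positions are 2, 5, 7, 10, 13, 16, 18, 21, 24, 26, 29, so it is a leap year (355 days).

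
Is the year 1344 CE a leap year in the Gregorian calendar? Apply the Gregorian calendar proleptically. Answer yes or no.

1344 is divisible by 4 and not by 100, so it is a leap year.

yes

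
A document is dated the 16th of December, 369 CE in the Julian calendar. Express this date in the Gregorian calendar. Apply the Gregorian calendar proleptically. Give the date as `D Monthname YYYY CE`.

The Julian–Gregorian offset here is 1 day (Julian trailing).
16 December 369 Julian + 1 day → 17 December 369 Gregorian.

17 December 369 CE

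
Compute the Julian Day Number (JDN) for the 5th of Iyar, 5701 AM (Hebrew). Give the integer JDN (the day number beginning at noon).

2430117

Equivalently 2 May 1941 (Gregorian).
JDN 2451545 is 1 January 2000 CE (Gregorian); the target day is −21428 days from there, so JDN = 2430117.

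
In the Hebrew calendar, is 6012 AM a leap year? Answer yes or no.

yes

Hebrew year 6012 is year 8 of its 19-year Metonic cycle; leap years are at positions 3, 6, 8, 11, 14, 17, 19, so it is a leap year (13 months).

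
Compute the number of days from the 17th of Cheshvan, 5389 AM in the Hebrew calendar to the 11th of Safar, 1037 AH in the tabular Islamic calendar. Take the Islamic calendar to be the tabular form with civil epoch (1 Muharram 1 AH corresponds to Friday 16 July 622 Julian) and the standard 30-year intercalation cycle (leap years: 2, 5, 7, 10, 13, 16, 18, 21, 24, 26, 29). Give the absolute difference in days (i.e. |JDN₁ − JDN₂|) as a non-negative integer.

JDN of the first date = 2315992.
JDN of the second date = 2315604.
|2315604 − 2315992| = 388.

388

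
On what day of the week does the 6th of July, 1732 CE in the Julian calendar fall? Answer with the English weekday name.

This is JDN 2353858 (17 July 1732 Gregorian).
Since JDN mod 7 = 3 (0 = Monday), the day is Thursday.

Thursday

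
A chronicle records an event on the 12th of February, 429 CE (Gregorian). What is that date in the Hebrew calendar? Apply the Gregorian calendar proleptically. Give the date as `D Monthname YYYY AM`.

20 Shevat 4189 AM

Julian Day Number of the source date = 1877792.
Converting JDN 1877792 to the Hebrew calendar gives 20 Shevat 4189 AM.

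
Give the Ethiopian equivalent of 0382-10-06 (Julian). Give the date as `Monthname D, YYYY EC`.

Tikimt 9, 375 EC

Julian Day Number of the source date = 1860862.
Converting JDN 1860862 to the Ethiopian calendar gives 9 Tikimt 375 EC.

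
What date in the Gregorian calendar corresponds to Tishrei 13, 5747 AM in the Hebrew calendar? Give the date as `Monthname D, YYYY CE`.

Both dates share Julian Day Number 2446720; in the Gregorian calendar that is 16 October 1986 CE.

October 16, 1986 CE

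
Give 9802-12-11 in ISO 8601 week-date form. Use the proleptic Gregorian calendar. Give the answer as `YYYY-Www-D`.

9802-W49-6

The weekday is Saturday (ISO weekday 6).
That Saturday belongs to ISO week 49 of ISO year 9802.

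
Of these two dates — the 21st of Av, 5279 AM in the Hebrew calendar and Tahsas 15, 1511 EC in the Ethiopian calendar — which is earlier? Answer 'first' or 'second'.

second

Converting both to JDN: 2276072 vs 2275852; the smaller is the second.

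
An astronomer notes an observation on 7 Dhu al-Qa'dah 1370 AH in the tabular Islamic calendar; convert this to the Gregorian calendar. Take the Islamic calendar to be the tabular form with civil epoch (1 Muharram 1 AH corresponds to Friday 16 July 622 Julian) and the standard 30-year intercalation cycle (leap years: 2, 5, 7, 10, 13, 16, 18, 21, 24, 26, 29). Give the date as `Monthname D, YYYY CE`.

Both dates share Julian Day Number 2433869; in the Gregorian calendar that is 10 August 1951 CE.

August 10, 1951 CE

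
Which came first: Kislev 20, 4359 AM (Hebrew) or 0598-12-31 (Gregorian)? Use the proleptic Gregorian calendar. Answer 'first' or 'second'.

First date → JDN 1939806; second date → JDN 1939840.
JDN 1939806 < JDN 1939840, so the first date is earlier.

first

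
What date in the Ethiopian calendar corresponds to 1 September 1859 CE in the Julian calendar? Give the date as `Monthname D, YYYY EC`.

Both dates share Julian Day Number 2400301; in the Ethiopian calendar that is 3 Meskerem 1852 EC.

Meskerem 3, 1852 EC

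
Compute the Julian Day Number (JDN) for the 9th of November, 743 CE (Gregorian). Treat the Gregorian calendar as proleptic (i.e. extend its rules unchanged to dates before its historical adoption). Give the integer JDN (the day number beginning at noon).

JDN 2400001 is 17 November 1858 CE (Gregorian), MJD 0; the target day is −407254 days from there, so JDN = 1992747.

1992747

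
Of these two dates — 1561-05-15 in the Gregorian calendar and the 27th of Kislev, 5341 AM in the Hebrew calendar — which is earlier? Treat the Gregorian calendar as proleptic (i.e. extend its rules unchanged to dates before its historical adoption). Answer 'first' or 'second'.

First date → JDN 2291338; second date → JDN 2298491.
JDN 2291338 < JDN 2298491, so the first date is earlier.

first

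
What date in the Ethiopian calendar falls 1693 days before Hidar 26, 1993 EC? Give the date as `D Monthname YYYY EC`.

9 Miyazya 1988 EC

JDN of Hidar 26, 1993 EC = 2451884.
2451884 − 1693 = 2450191.
JDN 2450191 in the Ethiopian calendar is 9 Miyazya 1988 EC.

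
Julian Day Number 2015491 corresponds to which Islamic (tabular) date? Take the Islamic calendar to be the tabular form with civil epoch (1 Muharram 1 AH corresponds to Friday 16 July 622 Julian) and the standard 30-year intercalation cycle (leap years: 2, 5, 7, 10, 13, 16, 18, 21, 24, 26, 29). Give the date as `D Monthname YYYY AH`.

JDN 2015491 is 15 February 806 in the proleptic Gregorian calendar.
In the tabular Islamic calendar that day is 18 Rabi' al-Awwal 190 AH.

18 Rabi' al-Awwal 190 AH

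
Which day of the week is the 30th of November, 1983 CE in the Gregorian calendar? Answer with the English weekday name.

JDN 2445669 mod 7 = 2, and JDN 0 was a Monday, so this is a Wednesday.

Wednesday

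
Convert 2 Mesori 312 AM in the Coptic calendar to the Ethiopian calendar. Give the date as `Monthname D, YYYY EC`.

Nehase 2, 588 EC

Both dates share Julian Day Number 1938954; in the Ethiopian calendar that is 2 Nehase 588 EC.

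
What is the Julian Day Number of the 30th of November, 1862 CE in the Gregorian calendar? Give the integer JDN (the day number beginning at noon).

JDN 2451545 is 1 January 2000 CE (Gregorian); the target day is −50070 days from there, so JDN = 2401475.

2401475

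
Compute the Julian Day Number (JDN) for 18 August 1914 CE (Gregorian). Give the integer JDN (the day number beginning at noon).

2420363

JDN 2299161 is 15 October 1582 CE (Gregorian); the target day is +121202 days from there, so JDN = 2420363.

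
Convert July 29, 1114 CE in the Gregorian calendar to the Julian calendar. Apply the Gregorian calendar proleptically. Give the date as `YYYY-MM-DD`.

1114-07-22

The Julian–Gregorian offset here is 7 days (Julian trailing).
29 July 1114 Gregorian − 7 days → 22 July 1114 Julian.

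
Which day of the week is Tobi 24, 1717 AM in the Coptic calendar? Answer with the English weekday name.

Thursday

This is JDN 2451942 (1 February 2001 Gregorian).
Since JDN mod 7 = 3 (0 = Monday), the day is Thursday.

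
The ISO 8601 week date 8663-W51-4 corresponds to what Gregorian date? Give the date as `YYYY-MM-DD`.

ISO week 1 of 8663 is the week containing the first Thursday of 8663.
Week 51, day 4 (Thursday) lands on 8663-12-17.

8663-12-17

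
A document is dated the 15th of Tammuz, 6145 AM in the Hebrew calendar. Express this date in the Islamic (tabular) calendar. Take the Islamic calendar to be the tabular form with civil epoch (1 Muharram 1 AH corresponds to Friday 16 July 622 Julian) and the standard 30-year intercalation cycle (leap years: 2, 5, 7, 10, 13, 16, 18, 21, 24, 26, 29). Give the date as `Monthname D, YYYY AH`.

Safar 14, 1818 AH

Both dates share Julian Day Number 2592367; in the tabular Islamic calendar that is 14 Safar 1818 AH.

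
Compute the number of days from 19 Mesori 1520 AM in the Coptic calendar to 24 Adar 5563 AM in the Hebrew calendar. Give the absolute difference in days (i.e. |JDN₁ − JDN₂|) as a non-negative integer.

525

JDN of the first date = 2380193.
JDN of the second date = 2379668.
|2379668 − 2380193| = 525.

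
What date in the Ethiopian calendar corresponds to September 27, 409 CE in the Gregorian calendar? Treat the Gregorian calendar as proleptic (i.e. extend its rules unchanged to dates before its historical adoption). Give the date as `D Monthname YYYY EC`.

Both dates share Julian Day Number 1870714; in the Ethiopian calendar that is 29 Meskerem 402 EC.

29 Meskerem 402 EC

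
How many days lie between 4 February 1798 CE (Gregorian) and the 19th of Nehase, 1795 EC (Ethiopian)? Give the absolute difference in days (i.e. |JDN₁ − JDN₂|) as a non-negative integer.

First date → JDN 2377801; second date → JDN 2379827.
The interval is |2377801 − 2379827| = 2026 days.

2026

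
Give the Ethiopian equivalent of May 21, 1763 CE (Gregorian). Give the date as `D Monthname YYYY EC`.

Julian Day Number of the source date = 2365123.
Converting JDN 2365123 to the Ethiopian calendar gives 15 Ginbot 1755 EC.

15 Ginbot 1755 EC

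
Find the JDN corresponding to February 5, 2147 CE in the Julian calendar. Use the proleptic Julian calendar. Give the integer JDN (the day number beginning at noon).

2505285

Equivalently 19 February 2147 (Gregorian).
JDN 2400001 is 17 November 1858 CE (Gregorian), MJD 0; the target day is +105284 days from there, so JDN = 2505285.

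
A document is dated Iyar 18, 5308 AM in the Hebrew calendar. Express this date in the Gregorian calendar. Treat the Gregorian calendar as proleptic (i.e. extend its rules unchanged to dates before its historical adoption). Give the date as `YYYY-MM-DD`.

1548-05-06

Julian Day Number of the source date = 2286581.
Converting JDN 2286581 to the Gregorian calendar gives 6 May 1548 CE.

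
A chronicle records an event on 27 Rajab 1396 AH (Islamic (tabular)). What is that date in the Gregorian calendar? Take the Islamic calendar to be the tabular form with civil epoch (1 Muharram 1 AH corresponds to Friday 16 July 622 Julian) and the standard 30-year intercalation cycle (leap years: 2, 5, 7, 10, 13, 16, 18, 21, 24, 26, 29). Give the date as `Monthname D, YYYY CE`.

Julian Day Number of the source date = 2442984.
Converting JDN 2442984 to the Gregorian calendar gives 24 July 1976 CE.

July 24, 1976 CE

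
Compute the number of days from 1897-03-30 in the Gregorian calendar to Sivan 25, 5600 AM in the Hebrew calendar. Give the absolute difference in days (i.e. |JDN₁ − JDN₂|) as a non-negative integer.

First date → JDN 2414014; second date → JDN 2393283.
The interval is |2414014 − 2393283| = 20731 days.

20731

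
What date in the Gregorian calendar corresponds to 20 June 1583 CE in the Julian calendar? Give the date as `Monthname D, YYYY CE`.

The Julian–Gregorian offset here is 10 days (Julian trailing).
20 June 1583 Julian + 10 days → 30 June 1583 Gregorian.

June 30, 1583 CE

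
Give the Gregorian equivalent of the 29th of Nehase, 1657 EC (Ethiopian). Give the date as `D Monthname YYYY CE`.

1 September 1665 CE

Both dates share Julian Day Number 2329433; in the Gregorian calendar that is 1 September 1665 CE.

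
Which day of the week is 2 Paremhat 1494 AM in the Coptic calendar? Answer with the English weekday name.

Monday

Equivalently 9 March 1778 Gregorian, JDN 2370529.
2370529 ≡ 0 (mod 7); counting from Monday = 0 gives Monday.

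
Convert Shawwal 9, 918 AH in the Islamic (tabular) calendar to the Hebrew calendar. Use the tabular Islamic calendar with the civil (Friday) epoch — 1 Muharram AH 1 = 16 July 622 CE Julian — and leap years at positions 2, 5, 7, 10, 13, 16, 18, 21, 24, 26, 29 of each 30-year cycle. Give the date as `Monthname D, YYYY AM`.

Tevet 9, 5273 AM

The source date corresponds to 28 December 1512 in the proleptic Gregorian calendar (JDN 2273668).
That day falls on 9 Tevet 5273 AM in the Hebrew calendar.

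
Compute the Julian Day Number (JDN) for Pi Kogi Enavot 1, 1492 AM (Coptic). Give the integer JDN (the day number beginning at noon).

Equivalently 4 September 1776 (Gregorian).
JDN 2451545 is 1 January 2000 CE (Gregorian); the target day is −81567 days from there, so JDN = 2369978.

2369978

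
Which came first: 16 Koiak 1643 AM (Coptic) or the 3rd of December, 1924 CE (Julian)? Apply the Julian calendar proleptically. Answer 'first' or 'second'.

The two dates have Julian Day Numbers 2424875 and 2424136 respectively.
Since 2424136 < 2424875, the second date comes first.

second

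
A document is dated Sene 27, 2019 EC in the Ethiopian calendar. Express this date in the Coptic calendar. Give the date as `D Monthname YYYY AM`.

27 Paoni 1743 AM

Julian Day Number of the source date = 2461591.
Converting JDN 2461591 to the Coptic calendar gives 27 Paoni 1743 AM.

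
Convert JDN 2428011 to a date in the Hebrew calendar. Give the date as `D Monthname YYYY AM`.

26 Tammuz 5695 AM

The Gregorian equivalent of JDN 2428011 is 27 July 1935.
In the Hebrew calendar that day is 26 Tammuz 5695 AM.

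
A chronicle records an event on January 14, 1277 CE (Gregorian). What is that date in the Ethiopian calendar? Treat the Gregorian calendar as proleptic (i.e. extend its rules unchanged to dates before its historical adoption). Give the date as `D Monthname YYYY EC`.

12 Tir 1269 EC

Julian Day Number of the source date = 2187489.
Converting JDN 2187489 to the Ethiopian calendar gives 12 Tir 1269 EC.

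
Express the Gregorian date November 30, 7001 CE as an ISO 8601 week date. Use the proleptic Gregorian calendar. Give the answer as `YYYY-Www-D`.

7001-W49-1

The weekday is Monday (ISO weekday 1).
That Monday belongs to ISO week 49 of ISO year 7001.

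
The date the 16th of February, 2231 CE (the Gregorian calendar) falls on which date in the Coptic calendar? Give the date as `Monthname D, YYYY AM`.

Both dates share Julian Day Number 2535962; in the Coptic calendar that is 7 Meshir 1947 AM.

Meshir 7, 1947 AM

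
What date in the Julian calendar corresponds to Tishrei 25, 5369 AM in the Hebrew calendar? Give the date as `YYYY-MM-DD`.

The source date corresponds to 5 October 1608 in the Gregorian calendar (JDN 2308648).
That day falls on 25 September 1608 CE in the Julian calendar.

1608-09-25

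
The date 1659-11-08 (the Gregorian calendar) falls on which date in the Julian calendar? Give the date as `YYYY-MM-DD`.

1659-10-29

The Julian–Gregorian offset here is 10 days (Julian trailing).
8 November 1659 Gregorian − 10 days → 29 October 1659 Julian.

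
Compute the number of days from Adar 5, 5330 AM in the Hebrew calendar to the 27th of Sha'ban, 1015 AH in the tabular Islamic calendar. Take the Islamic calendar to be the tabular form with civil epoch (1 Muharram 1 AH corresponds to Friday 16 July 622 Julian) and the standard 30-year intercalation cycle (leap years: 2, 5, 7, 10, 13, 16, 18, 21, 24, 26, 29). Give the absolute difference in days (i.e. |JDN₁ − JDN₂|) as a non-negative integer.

JDN of the first date = 2294541.
JDN of the second date = 2308001.
|2308001 − 2294541| = 13460.

13460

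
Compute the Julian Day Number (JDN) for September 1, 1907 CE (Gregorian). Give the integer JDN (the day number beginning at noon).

JDN 2451545 is 1 January 2000 CE (Gregorian); the target day is −33725 days from there, so JDN = 2417820.

2417820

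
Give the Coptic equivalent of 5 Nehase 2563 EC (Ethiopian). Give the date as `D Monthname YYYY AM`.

The source date corresponds to 15 August 2571 in the Gregorian calendar (JDN 2660325).
That day falls on 5 Mesori 2287 AM in the Coptic calendar.

5 Mesori 2287 AM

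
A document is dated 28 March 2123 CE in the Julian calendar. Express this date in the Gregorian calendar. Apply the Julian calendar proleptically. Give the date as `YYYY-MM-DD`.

At this point the Julian calendar is 14 days behind the Gregorian.
28 March 2123 Julian + 14 days → 11 April 2123 Gregorian.

2123-04-11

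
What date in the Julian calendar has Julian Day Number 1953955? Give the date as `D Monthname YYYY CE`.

The proleptic Gregorian equivalent of JDN 1953955 is 24 August 637.
In the Julian calendar that day is 21 August 637 CE.

21 August 637 CE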